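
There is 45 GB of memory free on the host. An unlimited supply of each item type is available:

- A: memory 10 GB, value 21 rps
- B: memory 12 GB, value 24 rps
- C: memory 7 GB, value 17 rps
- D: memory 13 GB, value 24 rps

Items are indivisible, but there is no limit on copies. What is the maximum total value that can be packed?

106 rps

Best value-per-unit is C at 17/7; filling with it alone gives 6×17 = 102.
Optimal mix: 1×A + 5×C → memory 45, value 106.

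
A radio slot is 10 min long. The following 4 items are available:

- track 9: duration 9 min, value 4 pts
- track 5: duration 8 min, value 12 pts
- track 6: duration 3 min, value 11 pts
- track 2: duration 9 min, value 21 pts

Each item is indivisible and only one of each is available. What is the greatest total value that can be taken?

This is a 0/1 knapsack; check combinations near the capacity.
- track 2: duration 9, value 21
- track 5: duration 8, value 12
- track 6: duration 3, value 11
Best: 21 pts.

21 pts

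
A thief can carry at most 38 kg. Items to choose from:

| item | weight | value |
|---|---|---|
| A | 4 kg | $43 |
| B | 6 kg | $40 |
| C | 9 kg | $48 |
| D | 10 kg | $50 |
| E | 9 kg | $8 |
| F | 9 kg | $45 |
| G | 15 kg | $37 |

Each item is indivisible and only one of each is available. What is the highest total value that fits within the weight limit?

$226

Check high-value combinations within 38 kg:
- A+B+C+D+F: weight 4+6+9+10+9=38, value 43+40+48+50+45=226
- A+B+C+D+E: weight 4+6+9+10+9=38, value 43+40+48+50+8=189
- A+C+D+F: weight 4+9+10+9=32, value 43+48+50+45=186
- A+B+D+E+F: weight 4+6+10+9+9=38, value 43+40+50+8+45=186
Best: $226.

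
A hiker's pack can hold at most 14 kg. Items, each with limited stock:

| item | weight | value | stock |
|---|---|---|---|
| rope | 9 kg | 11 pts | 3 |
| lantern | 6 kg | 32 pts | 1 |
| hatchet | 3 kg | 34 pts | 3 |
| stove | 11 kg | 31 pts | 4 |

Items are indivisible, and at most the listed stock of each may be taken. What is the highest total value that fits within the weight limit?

Best selections within weight 14 and stock limits:
- 3×hatchet: weight 9, value 102
- 1×lantern + 2×hatchet: weight 12, value 100
- 2×hatchet: weight 6, value 68
- 1×lantern + 1×hatchet: weight 9, value 66
Best: 102 pts.

102 pts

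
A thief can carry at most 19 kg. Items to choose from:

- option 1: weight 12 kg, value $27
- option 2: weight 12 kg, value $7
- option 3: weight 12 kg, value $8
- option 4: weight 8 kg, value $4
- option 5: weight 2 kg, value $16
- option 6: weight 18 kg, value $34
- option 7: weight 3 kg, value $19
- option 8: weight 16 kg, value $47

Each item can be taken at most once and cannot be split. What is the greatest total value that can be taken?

$66

Check high-value combinations within 19 kg:
- option 7+option 8: weight 3+16=19, value 19+47=66
- option 5+option 8: weight 2+16=18, value 16+47=63
- option 1+option 5+option 7: weight 12+2+3=17, value 27+16+19=62
- option 8: weight 16, value 47
- option 1+option 7: weight 12+3=15, value 27+19=46
Best: $66.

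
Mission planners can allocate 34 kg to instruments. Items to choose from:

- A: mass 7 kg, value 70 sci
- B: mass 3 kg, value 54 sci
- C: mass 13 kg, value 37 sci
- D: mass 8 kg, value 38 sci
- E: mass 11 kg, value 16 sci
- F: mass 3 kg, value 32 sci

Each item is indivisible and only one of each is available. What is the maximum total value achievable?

231 sci

Check high-value combinations within 34 kg:
- A+B+C+D+F: mass 7+3+13+8+3=34, value 70+54+37+38+32=231
- A+B+D+E+F: mass 7+3+8+11+3=32, value 70+54+38+16+32=210
- A+B+C+D: mass 7+3+13+8=31, value 70+54+37+38=199
Best: 231 sci.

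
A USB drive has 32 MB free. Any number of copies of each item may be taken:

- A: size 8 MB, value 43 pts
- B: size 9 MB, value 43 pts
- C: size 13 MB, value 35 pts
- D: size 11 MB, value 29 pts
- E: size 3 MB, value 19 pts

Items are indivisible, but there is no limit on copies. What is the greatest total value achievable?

195 pts

Best value-per-unit is E at 19/3; filling with it alone gives 10×19 = 190.
Optimal mix: 1×A + 8×E → size 32, value 195.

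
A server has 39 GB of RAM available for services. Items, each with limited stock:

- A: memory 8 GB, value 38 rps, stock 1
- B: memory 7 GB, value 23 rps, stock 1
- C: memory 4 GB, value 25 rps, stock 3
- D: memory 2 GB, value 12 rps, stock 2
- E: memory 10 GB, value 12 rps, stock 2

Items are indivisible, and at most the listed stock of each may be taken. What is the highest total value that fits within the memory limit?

Top feasible selections:
- 1×A + 1×B + 3×C + 2×D: memory 31, value 160
- 1×A + 1×B + 3×C + 1×D + 1×E: memory 39, value 160
- 1×A + 3×C + 2×D + 1×E: memory 34, value 149
- 1×A + 1×B + 3×C + 1×D: memory 29, value 148
Best: 160 rps.

160 rps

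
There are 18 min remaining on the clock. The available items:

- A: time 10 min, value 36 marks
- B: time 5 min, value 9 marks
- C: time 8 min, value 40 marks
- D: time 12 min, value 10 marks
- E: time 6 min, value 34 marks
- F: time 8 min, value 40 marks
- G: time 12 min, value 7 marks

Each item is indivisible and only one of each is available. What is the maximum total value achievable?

80 marks

Check high-value combinations within 18 min:
- C+F: time 8+8=16, value 40+40=80
- A+C: time 10+8=18, value 36+40=76
- A+F: time 10+8=18, value 36+40=76
- C+E: time 8+6=14, value 40+34=74
- E+F: time 6+8=14, value 34+40=74
Best: 80 marks.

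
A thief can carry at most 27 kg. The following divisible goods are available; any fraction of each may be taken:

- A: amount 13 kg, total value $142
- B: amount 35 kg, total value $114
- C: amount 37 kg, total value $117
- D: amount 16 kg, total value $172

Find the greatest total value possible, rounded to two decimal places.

292.50

Take in order of value per unit:
- A (142/13 per unit): all 13 → value 142, running total 142.00
- D (172/16 per unit): 14 of 16 → value 14×172/16 = 150.5000, running total 292.50
Total 292.50.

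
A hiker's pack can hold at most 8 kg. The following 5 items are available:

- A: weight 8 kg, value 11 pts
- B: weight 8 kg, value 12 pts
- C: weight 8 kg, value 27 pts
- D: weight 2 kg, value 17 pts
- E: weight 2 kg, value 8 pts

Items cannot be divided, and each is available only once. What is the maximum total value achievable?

27 pts

Check high-value combinations within 8 kg:
- C: weight 8, value 27
- D+E: weight 2+2=4, value 17+8=25
- D: weight 2, value 17
Best: 27 pts.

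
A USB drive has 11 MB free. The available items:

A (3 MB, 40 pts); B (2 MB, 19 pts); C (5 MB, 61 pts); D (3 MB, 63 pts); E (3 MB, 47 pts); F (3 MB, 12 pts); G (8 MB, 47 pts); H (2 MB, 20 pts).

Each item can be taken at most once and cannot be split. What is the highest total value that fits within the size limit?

171 pts

Check high-value combinations within 11 MB:
- C+D+E: size 5+3+3=11, value 61+63+47=171
- A+D+E+H: size 3+3+3+2=11, value 40+63+47+20=170
- A+B+D+E: size 3+2+3+3=11, value 40+19+63+47=169
- A+C+D: size 3+5+3=11, value 40+61+63=164
- A+D+E: size 3+3+3=9, value 40+63+47=150
Best: 171 pts.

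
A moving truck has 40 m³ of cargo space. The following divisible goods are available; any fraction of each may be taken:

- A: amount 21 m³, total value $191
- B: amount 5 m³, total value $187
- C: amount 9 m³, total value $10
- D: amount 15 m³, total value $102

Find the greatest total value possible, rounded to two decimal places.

Take in order of value per unit:
- B (187/5 per unit): all 5 → value 187, running total 187.00
- A (191/21 per unit): all 21 → value 191, running total 378.00
- D (102/15 per unit): 14 of 15 → value 14×102/15 = 95.2000, running total 473.20
Total 473.20.

473.20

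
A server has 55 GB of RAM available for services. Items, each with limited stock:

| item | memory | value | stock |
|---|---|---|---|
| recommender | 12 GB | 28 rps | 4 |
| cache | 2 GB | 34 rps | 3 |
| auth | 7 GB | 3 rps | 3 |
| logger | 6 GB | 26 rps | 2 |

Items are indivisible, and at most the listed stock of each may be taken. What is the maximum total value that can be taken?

238 rps

Best selections within memory 55 and stock limits:
- 3×recommender + 3×cache + 2×logger: memory 54, value 238
- 3×recommender + 3×cache + 1×auth + 1×logger: memory 55, value 215
- 4×recommender + 3×cache: memory 54, value 214
- 2×recommender + 3×cache + 1×auth + 2×logger: memory 49, value 213
Best: 238 rps.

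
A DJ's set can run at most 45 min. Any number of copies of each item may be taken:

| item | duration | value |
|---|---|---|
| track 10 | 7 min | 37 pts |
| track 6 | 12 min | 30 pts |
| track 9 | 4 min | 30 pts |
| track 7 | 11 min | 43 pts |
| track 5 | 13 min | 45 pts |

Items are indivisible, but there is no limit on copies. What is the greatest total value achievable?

330 pts

Best value-per-unit is track 9 at 30/4, and filling with it alone uses duration 11×4=44. No mix of the others beats 11×30 = 330.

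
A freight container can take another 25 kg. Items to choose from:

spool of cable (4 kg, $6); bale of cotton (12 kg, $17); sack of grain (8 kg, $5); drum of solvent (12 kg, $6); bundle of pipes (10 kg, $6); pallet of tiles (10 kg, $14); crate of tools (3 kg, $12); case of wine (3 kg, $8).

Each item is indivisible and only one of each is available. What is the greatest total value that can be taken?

Check high-value combinations within 25 kg:
- spool of cable+bale of cotton+crate of tools+case of wine: weight 4+12+3+3=22, value 6+17+12+8=43
- bale of cotton+pallet of tiles+crate of tools: weight 12+10+3=25, value 17+14+12=43
- spool of cable+pallet of tiles+crate of tools+case of wine: weight 4+10+3+3=20, value 6+14+12+8=40
- sack of grain+pallet of tiles+crate of tools+case of wine: weight 8+10+3+3=24, value 5+14+12+8=39
Best: $43.

$43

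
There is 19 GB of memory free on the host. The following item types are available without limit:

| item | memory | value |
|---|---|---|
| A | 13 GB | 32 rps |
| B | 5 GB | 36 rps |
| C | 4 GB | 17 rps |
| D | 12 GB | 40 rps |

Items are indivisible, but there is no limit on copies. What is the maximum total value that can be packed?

125 rps

Best value-per-unit is B at 36/5; filling with it alone gives 3×36 = 108.
Optimal mix: 3×B + 1×C → memory 19, value 125.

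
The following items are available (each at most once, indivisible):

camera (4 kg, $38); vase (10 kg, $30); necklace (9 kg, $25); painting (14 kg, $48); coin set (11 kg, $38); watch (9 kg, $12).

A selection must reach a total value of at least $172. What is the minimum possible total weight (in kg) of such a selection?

Subsets with value ≥ 172, sorted by total weight:
- camera+vase+necklace+painting+coin set: weight 48, value 179
- camera+vase+necklace+painting+coin set+watch: weight 57, value 191
Minimum weight: 48 kg.

48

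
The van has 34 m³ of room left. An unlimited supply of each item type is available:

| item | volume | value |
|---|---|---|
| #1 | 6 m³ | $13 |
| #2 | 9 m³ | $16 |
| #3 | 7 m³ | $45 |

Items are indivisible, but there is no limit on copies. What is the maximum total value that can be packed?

Best value-per-unit is #3 at 45/7; filling with it alone gives 4×45 = 180.
Optimal mix: 1×#1 + 4×#3 → volume 34, value 193.

$193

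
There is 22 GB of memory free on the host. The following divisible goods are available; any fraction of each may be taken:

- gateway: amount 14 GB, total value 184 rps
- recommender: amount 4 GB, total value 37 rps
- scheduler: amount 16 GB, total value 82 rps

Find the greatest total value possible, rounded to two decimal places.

Take in order of value per unit:
- gateway (184/14 per unit): all 14 → value 184, running total 184.00
- recommender (37/4 per unit): all 4 → value 37, running total 221.00
- scheduler (82/16 per unit): 4 of 16 → value 4×82/16 = 20.5000, running total 241.50
Total 241.50.

241.50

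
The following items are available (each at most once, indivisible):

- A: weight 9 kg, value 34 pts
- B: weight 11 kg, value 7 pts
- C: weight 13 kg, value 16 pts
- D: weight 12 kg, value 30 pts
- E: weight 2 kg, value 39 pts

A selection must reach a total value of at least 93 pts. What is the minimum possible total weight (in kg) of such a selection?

23

Subsets with value ≥ 93, sorted by total weight:
- A+D+E: weight 23, value 103
- A+B+D+E: weight 34, value 110
- A+B+C+E: weight 35, value 96
- A+C+D+E: weight 36, value 119
Minimum weight: 23 kg.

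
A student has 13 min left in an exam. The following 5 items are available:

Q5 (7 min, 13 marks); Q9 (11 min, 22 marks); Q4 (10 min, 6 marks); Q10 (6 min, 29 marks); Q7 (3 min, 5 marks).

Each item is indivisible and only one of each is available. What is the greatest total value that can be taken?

42 marks

Check high-value combinations within 13 min:
- Q5+Q10: time 7+6=13, value 13+29=42
- Q10+Q7: time 6+3=9, value 29+5=34
- Q10: time 6, value 29
- Q9: time 11, value 22
Best: 42 marks.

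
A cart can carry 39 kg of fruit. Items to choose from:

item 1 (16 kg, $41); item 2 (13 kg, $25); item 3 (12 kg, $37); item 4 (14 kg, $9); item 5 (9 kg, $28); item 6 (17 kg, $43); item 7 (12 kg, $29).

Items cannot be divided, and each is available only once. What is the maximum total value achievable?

$108

Check high-value combinations within 39 kg:
- item 3+item 5+item 6: weight 12+9+17=38, value 37+28+43=108
- item 1+item 3+item 5: weight 16+12+9=37, value 41+37+28=106
- item 5+item 6+item 7: weight 9+17+12=38, value 28+43+29=100
Best: $108.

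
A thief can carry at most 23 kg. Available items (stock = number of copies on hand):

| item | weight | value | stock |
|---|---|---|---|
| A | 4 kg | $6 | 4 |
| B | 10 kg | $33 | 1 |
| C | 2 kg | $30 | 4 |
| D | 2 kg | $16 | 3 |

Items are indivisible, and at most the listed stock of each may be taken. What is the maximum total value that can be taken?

Top feasible selections:
- 1×B + 4×C + 2×D: weight 22, value 185
- 2×A + 4×C + 3×D: weight 22, value 180
- 1×A + 4×C + 3×D: weight 18, value 174
- 1×B + 3×C + 3×D: weight 22, value 171
Best: $185.

$185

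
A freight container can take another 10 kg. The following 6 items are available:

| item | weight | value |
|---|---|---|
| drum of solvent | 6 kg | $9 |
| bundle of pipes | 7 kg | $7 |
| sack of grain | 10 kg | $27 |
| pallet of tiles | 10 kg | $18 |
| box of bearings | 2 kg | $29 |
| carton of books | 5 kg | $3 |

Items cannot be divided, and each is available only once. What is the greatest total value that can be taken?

$38

Check high-value combinations within 10 kg:
- drum of solvent+box of bearings: weight 6+2=8, value 9+29=38
- bundle of pipes+box of bearings: weight 7+2=9, value 7+29=36
- box of bearings+carton of books: weight 2+5=7, value 29+3=32
- box of bearings: weight 2, value 29
- sack of grain: weight 10, value 27
Best: $38.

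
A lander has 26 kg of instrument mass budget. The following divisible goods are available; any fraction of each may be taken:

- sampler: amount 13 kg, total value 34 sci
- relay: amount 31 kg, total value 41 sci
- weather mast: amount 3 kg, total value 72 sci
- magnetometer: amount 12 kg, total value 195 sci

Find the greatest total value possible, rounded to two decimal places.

295.77

Take in order of value per unit:
- weather mast (72/3 per unit): all 3 → value 72, running total 72.00
- magnetometer (195/12 per unit): all 12 → value 195, running total 267.00
- sampler (34/13 per unit): 11 of 13 → value 11×34/13 = 28.7692, running total 295.77
Total 295.77.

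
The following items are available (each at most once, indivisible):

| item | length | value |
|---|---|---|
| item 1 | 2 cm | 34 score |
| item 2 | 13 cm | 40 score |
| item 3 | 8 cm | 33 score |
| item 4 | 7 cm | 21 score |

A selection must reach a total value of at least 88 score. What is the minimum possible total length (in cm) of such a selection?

17

Subsets with value ≥ 88, sorted by total length:
- item 1+item 3+item 4: length 17, value 88
- item 1+item 2+item 4: length 22, value 95
Minimum length: 17 cm.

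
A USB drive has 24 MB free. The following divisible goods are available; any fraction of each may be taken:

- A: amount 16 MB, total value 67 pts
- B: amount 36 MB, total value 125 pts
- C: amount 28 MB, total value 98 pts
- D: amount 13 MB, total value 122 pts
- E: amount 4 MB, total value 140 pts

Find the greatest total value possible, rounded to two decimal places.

291.31

Take in order of value per unit:
- E (140/4 per unit): all 4 → value 140, running total 140.00
- D (122/13 per unit): all 13 → value 122, running total 262.00
- A (67/16 per unit): 7 of 16 → value 7×67/16 = 29.3125, running total 291.31
Total 291.31.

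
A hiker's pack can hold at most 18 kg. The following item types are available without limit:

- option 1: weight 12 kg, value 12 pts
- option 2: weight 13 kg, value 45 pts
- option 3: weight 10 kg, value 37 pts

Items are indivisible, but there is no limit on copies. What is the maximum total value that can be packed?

Best value-per-unit is option 3 at 37/10; filling with it alone gives 1×37 = 37.
Optimal mix: 1×option 2 → weight 13, value 45.

45 pts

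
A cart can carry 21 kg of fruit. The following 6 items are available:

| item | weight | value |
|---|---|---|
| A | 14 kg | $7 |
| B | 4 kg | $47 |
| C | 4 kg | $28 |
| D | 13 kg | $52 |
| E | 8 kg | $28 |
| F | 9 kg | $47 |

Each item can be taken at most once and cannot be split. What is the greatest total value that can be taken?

Check high-value combinations within 21 kg:
- B+C+D: weight 4+4+13=21, value 47+28+52=127
- B+C+F: weight 4+4+9=17, value 47+28+47=122
- B+E+F: weight 4+8+9=21, value 47+28+47=122
- B+C+E: weight 4+4+8=16, value 47+28+28=103
- C+E+F: weight 4+8+9=21, value 28+28+47=103
Best: $127.

$127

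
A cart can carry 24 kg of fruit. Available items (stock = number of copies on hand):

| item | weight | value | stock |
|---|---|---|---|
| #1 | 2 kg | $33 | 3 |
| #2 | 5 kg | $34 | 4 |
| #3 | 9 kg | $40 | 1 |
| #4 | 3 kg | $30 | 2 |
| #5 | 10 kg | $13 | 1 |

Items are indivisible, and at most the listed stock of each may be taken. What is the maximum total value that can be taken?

$231

Best selections within weight 24 and stock limits:
- 3×#1 + 3×#2 + 1×#4: weight 24, value 231
- 3×#1 + 2×#2 + 2×#4: weight 22, value 227
Best: $231.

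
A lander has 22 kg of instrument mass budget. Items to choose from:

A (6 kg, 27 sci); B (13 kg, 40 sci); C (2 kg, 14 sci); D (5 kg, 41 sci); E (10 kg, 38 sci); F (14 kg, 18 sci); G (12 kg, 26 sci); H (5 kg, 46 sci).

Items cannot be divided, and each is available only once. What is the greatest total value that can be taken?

139 sci

Check high-value combinations within 22 kg:
- C+D+E+H: mass 2+5+10+5=22, value 14+41+38+46=139
- A+C+D+H: mass 6+2+5+5=18, value 27+14+41+46=128
- D+E+H: mass 5+10+5=20, value 41+38+46=125
Best: 139 sci.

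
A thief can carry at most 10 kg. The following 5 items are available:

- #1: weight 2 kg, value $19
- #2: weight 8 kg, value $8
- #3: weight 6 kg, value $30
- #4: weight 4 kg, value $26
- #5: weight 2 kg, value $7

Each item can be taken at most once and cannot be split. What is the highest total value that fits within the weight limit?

Check high-value combinations within 10 kg:
- #3+#4: weight 6+4=10, value 30+26=56
- #1+#3+#5: weight 2+6+2=10, value 19+30+7=56
- #1+#4+#5: weight 2+4+2=8, value 19+26+7=52
- #1+#3: weight 2+6=8, value 19+30=49
Best: $56.

$56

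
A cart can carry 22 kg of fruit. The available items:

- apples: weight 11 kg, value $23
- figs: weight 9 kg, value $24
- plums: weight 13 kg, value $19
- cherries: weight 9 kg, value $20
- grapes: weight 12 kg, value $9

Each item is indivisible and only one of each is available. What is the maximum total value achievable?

$47

Check high-value combinations within 22 kg:
- apples+figs: weight 11+9=20, value 23+24=47
- figs+cherries: weight 9+9=18, value 24+20=44
- apples+cherries: weight 11+9=20, value 23+20=43
- figs+plums: weight 9+13=22, value 24+19=43
- plums+cherries: weight 13+9=22, value 19+20=39
Best: $47.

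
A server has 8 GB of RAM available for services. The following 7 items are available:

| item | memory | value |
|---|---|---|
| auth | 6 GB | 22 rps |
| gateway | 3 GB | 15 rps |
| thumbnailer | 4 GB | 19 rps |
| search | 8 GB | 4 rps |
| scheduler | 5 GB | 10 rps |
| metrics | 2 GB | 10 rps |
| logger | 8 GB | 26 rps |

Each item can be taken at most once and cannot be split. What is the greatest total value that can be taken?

34 rps

Check high-value combinations within 8 GB:
- gateway+thumbnailer: memory 3+4=7, value 15+19=34
- auth+metrics: memory 6+2=8, value 22+10=32
- thumbnailer+metrics: memory 4+2=6, value 19+10=29
Best: 34 rps.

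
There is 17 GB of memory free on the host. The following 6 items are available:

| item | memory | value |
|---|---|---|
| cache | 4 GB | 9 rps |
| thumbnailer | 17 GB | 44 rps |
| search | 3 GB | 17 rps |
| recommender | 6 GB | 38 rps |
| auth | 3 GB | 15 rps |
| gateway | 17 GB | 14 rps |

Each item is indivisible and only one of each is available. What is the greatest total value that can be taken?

79 rps

Check high-value combinations within 17 GB:
- cache+search+recommender+auth: memory 4+3+6+3=16, value 9+17+38+15=79
- search+recommender+auth: memory 3+6+3=12, value 17+38+15=70
- cache+search+recommender: memory 4+3+6=13, value 9+17+38=64
- cache+recommender+auth: memory 4+6+3=13, value 9+38+15=62
Best: 79 rps.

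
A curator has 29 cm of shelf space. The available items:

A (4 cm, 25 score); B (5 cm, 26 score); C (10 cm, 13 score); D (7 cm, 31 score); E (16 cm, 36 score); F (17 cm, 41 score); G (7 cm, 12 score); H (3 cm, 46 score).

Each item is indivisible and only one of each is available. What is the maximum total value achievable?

Check high-value combinations within 29 cm:
- A+B+C+D+H: length 4+5+10+7+3=29, value 25+26+13+31+46=141
- A+B+D+G+H: length 4+5+7+7+3=26, value 25+26+31+12+46=140
- A+B+F+H: length 4+5+17+3=29, value 25+26+41+46=138
- A+B+E+H: length 4+5+16+3=28, value 25+26+36+46=133
- A+B+D+H: length 4+5+7+3=19, value 25+26+31+46=128
Best: 141 score.

141 score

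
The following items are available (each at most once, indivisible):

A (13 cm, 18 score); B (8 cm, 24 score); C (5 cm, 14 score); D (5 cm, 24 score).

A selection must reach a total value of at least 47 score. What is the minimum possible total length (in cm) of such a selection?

Subsets with value ≥ 47, sorted by total length:
- B+D: length 13, value 48
- B+C+D: length 18, value 62
- A+C+D: length 23, value 56
Minimum length: 13 cm.

13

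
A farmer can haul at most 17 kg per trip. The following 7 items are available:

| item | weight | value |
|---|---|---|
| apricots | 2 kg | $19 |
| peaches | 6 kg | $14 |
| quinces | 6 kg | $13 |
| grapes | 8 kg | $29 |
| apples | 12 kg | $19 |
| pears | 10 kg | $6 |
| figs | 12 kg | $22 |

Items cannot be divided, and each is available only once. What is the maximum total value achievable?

Check high-value combinations within 17 kg:
- apricots+peaches+grapes: weight 2+6+8=16, value 19+14+29=62
- apricots+quinces+grapes: weight 2+6+8=16, value 19+13+29=61
- apricots+grapes: weight 2+8=10, value 19+29=48
- apricots+peaches+quinces: weight 2+6+6=14, value 19+14+13=46
Best: $62.

$62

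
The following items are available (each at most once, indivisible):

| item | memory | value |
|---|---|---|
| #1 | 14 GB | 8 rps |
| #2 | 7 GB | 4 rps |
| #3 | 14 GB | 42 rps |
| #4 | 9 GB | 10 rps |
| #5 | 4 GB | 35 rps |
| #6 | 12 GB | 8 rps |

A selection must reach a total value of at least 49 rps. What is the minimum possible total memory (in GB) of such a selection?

18

Subsets with value ≥ 49, sorted by total memory:
- #3+#5: memory 18, value 77
- #2+#4+#5: memory 20, value 49
- #3+#4: memory 23, value 52
- #2+#3+#5: memory 25, value 81
Minimum memory: 18 GB.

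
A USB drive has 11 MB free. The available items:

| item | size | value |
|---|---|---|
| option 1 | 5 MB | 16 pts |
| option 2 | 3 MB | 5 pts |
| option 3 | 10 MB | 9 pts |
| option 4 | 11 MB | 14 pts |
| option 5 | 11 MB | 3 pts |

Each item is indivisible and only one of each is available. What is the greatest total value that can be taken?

21 pts

This is a 0/1 knapsack; check combinations near the capacity.
- option 1+option 2: size 5+3=8, value 16+5=21
- option 1: size 5, value 16
- option 4: size 11, value 14
- option 3: size 10, value 9
- option 2: size 3, value 5
Best: 21 pts.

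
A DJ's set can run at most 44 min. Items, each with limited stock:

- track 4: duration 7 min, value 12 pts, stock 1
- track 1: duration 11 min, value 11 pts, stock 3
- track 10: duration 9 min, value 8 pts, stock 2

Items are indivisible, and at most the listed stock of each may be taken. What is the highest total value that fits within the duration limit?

Best selections within duration 44 and stock limits:
- 1×track 4 + 3×track 1: duration 40, value 45
- 1×track 4 + 2×track 1 + 1×track 10: duration 38, value 42
- 3×track 1 + 1×track 10: duration 42, value 41
- 1×track 4 + 1×track 1 + 2×track 10: duration 36, value 39
Best: 45 pts.

45 pts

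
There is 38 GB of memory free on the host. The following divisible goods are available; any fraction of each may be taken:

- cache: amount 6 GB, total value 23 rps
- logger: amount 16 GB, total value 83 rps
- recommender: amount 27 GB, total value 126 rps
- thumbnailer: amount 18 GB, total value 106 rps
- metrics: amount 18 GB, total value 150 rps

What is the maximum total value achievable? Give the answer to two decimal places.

Take in order of value per unit:
- metrics (150/18 per unit): all 18 → value 150, running total 150.00
- thumbnailer (106/18 per unit): all 18 → value 106, running total 256.00
- logger (83/16 per unit): 2 of 16 → value 2×83/16 = 10.3750, running total 266.38
Total 266.38.

266.38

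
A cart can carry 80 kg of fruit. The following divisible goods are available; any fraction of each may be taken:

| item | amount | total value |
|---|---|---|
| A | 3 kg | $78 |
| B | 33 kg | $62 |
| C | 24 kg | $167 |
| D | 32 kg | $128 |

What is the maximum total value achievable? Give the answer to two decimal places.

412.45

Take in order of value per unit:
- A (78/3 per unit): all 3 → value 78, running total 78.00
- C (167/24 per unit): all 24 → value 167, running total 245.00
- D (128/32 per unit): all 32 → value 128, running total 373.00
- B (62/33 per unit): 21 of 33 → value 21×62/33 = 39.4545, running total 412.45
Total 412.45.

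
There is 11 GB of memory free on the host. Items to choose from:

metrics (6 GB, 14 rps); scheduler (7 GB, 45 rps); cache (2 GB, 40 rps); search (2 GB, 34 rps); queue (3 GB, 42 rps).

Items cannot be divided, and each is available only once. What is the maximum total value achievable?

119 rps

This is a 0/1 knapsack; check combinations near the capacity.
- scheduler+cache+search: memory 7+2+2=11, value 45+40+34=119
- cache+search+queue: memory 2+2+3=7, value 40+34+42=116
- metrics+cache+queue: memory 6+2+3=11, value 14+40+42=96
- metrics+search+queue: memory 6+2+3=11, value 14+34+42=90
Best: 119 rps.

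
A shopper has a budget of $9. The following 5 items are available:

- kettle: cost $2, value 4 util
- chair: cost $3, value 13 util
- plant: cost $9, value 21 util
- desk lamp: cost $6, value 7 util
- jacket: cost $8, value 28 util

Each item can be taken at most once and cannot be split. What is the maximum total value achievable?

28 util

Check high-value combinations within $9:
- jacket: cost 8, value 28
- plant: cost 9, value 21
- chair+desk lamp: cost 3+6=9, value 13+7=20
- kettle+chair: cost 2+3=5, value 4+13=17
- chair: cost 3, value 13
Best: 28 util.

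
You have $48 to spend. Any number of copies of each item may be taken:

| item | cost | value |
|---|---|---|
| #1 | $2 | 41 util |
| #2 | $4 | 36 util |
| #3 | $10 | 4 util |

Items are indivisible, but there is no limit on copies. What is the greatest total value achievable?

984 util

Best value-per-unit is #1 at 41/2, and filling with it alone uses cost 24×2=48. No mix of the others beats 24×41 = 984.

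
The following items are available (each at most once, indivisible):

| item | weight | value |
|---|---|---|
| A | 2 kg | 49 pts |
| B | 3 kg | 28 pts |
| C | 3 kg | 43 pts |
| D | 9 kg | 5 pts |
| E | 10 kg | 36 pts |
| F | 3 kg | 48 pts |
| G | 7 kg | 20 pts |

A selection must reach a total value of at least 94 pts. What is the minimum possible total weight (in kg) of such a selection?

Subsets with value ≥ 94, sorted by total weight:
- A+F: weight 5, value 97
- A+C+F: weight 8, value 140
- A+B+F: weight 8, value 125
- A+B+C: weight 8, value 120
Minimum weight: 5 kg.

5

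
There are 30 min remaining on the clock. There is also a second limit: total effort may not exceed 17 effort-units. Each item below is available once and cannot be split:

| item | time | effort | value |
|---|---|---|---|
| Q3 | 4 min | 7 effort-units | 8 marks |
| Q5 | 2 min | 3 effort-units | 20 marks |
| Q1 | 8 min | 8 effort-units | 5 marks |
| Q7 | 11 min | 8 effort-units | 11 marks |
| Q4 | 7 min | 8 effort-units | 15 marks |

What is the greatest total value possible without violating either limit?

35 marks

Feasible sets respecting both limits:
- Q5+Q4: time 9, effort 11, value 35
- Q5+Q7: time 13, effort 11, value 31
- Q3+Q5: time 6, effort 10, value 28
- Q7+Q4: time 18, effort 16, value 26
Best: 35 marks.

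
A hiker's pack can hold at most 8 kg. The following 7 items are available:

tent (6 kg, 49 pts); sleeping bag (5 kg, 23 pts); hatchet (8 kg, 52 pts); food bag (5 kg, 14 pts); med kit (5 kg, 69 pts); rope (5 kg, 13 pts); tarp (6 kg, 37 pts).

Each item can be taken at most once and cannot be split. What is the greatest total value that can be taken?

Check high-value combinations within 8 kg:
- med kit: weight 5, value 69
- hatchet: weight 8, value 52
- tent: weight 6, value 49
Best: 69 pts.

69 pts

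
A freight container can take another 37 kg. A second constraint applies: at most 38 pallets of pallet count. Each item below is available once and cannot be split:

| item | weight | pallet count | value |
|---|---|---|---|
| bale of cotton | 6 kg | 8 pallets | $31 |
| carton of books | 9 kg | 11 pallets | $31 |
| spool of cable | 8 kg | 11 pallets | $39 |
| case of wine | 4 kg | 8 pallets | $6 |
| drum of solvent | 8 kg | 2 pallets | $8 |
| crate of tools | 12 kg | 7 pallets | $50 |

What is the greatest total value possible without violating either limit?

$151

Feasible sets respecting both limits:
- bale of cotton+carton of books+spool of cable+crate of tools: weight 35, pallet count 37, value 151
- bale of cotton+spool of cable+drum of solvent+crate of tools: weight 34, pallet count 28, value 128
- carton of books+spool of cable+drum of solvent+crate of tools: weight 37, pallet count 31, value 128
Best: $151.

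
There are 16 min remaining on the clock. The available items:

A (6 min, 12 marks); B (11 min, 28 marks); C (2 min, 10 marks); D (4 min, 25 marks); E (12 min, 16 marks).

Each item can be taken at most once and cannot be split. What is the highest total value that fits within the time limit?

53 marks

Check high-value combinations within 16 min:
- B+D: time 11+4=15, value 28+25=53
- A+C+D: time 6+2+4=12, value 12+10+25=47
- D+E: time 4+12=16, value 25+16=41
- B+C: time 11+2=13, value 28+10=38
Best: 53 marks.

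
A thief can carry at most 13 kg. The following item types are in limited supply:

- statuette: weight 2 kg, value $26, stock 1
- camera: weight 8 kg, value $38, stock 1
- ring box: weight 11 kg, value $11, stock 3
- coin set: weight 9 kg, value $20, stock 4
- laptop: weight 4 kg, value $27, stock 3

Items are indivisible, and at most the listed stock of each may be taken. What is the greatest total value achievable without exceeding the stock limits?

$81

Best selections within weight 13 and stock limits:
- 3×laptop: weight 12, value 81
- 1×statuette + 2×laptop: weight 10, value 80
Best: $81.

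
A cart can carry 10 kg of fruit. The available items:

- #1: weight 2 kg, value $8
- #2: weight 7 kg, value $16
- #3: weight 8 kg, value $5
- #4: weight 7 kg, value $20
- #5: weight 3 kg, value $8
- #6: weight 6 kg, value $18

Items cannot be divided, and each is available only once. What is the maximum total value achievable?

This is a 0/1 knapsack; check combinations near the capacity.
- #1+#4: weight 2+7=9, value 8+20=28
- #4+#5: weight 7+3=10, value 20+8=28
- #1+#6: weight 2+6=8, value 8+18=26
- #5+#6: weight 3+6=9, value 8+18=26
- #1+#2: weight 2+7=9, value 8+16=24
Best: $28.

$28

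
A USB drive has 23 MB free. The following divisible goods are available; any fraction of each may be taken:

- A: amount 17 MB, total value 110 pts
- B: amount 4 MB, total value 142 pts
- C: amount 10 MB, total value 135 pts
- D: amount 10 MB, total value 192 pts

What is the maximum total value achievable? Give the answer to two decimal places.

Take in order of value per unit:
- B (142/4 per unit): all 4 → value 142, running total 142.00
- D (192/10 per unit): all 10 → value 192, running total 334.00
- C (135/10 per unit): 9 of 10 → value 9×135/10 = 121.5000, running total 455.50
Total 455.50.

455.50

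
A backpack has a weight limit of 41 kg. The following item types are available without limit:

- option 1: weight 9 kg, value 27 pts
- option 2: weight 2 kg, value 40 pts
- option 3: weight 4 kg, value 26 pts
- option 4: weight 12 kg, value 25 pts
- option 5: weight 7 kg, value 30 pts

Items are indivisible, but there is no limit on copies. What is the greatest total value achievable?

Best value-per-unit is option 2 at 40/2, and filling with it alone uses weight 20×2=40. No mix of the others beats 20×40 = 800.

800 pts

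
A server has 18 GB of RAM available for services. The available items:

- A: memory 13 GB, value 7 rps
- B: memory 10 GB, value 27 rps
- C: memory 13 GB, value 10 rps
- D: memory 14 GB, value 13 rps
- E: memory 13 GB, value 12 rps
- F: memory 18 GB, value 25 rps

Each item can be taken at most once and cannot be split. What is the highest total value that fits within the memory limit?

Check high-value combinations within 18 GB:
- B: memory 10, value 27
- F: memory 18, value 25
- D: memory 14, value 13
- E: memory 13, value 12
- C: memory 13, value 10
Best: 27 rps.

27 rps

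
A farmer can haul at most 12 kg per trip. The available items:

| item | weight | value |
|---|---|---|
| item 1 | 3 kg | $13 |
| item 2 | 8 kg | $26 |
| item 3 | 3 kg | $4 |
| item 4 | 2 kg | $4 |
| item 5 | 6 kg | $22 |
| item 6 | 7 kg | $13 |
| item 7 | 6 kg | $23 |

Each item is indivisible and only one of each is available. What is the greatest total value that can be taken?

Check high-value combinations within 12 kg:
- item 5+item 7: weight 6+6=12, value 22+23=45
- item 1+item 4+item 7: weight 3+2+6=11, value 13+4+23=40
- item 1+item 3+item 7: weight 3+3+6=12, value 13+4+23=40
Best: $45.

$45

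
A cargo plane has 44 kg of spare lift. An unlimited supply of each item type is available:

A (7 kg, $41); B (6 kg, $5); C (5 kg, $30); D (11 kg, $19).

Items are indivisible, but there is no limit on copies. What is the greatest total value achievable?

Best value-per-unit is C at 30/5; filling with it alone gives 8×30 = 240.
Optimal mix: 2×A + 6×C → weight 44, value 262.

$262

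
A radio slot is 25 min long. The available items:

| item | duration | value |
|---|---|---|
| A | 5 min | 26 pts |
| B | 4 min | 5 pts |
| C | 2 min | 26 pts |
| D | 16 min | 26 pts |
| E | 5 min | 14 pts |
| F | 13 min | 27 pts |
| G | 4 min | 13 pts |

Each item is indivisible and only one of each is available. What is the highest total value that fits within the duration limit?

Check high-value combinations within 25 min:
- A+C+E+F: duration 5+2+5+13=25, value 26+26+14+27=93
- A+C+F+G: duration 5+2+13+4=24, value 26+26+27+13=92
- A+B+C+E+G: duration 5+4+2+5+4=20, value 26+5+26+14+13=84
- A+B+C+F: duration 5+4+2+13=24, value 26+5+26+27=84
Best: 93 pts.

93 pts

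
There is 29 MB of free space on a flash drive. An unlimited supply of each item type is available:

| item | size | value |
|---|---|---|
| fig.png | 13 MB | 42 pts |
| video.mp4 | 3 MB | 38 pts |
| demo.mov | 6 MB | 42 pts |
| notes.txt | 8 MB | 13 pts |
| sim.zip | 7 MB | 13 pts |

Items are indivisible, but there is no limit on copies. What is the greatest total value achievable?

342 pts

Best value-per-unit is video.mp4 at 38/3, and filling with it alone uses size 9×3=27. No mix of the others beats 9×38 = 342.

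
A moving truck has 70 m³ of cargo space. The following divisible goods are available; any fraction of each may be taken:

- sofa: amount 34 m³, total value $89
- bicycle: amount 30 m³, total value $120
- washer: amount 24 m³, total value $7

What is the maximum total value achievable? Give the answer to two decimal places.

Take in order of value per unit:
- bicycle (120/30 per unit): all 30 → value 120, running total 120.00
- sofa (89/34 per unit): all 34 → value 89, running total 209.00
- washer (7/24 per unit): 6 of 24 → value 6×7/24 = 1.7500, running total 210.75
Total 210.75.

210.75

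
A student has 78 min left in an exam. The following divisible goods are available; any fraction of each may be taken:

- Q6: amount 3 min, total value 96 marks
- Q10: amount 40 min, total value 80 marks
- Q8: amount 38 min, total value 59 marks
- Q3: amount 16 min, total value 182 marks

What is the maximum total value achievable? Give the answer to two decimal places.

Take in order of value per unit:
- Q6 (96/3 per unit): all 3 → value 96, running total 96.00
- Q3 (182/16 per unit): all 16 → value 182, running total 278.00
- Q10 (80/40 per unit): all 40 → value 80, running total 358.00
- Q8 (59/38 per unit): 19 of 38 → value 19×59/38 = 29.5000, running total 387.50
Total 387.50.

387.50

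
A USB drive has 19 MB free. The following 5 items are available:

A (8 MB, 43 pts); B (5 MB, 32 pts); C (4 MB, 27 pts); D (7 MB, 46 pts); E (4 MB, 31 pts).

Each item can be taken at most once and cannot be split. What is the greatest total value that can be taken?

120 pts

Check high-value combinations within 19 MB:
- A+D+E: size 8+7+4=19, value 43+46+31=120
- A+C+D: size 8+4+7=19, value 43+27+46=116
- B+D+E: size 5+7+4=16, value 32+46+31=109
- A+B+E: size 8+5+4=17, value 43+32+31=106
Best: 120 pts.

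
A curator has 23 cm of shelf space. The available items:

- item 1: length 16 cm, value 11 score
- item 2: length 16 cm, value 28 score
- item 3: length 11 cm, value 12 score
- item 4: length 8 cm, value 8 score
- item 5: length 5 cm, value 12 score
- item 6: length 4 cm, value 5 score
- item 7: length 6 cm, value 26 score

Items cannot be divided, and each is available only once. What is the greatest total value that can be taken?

54 score

Check high-value combinations within 23 cm:
- item 2+item 7: length 16+6=22, value 28+26=54
- item 4+item 5+item 6+item 7: length 8+5+4+6=23, value 8+12+5+26=51
- item 3+item 5+item 7: length 11+5+6=22, value 12+12+26=50
- item 4+item 5+item 7: length 8+5+6=19, value 8+12+26=46
Best: 54 score.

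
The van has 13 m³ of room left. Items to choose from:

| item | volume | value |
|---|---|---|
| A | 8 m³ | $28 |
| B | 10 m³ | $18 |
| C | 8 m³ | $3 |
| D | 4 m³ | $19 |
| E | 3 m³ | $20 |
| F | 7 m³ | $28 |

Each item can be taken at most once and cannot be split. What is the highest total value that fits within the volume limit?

$48

Check high-value combinations within 13 m³:
- E+F: volume 3+7=10, value 20+28=48
- A+E: volume 8+3=11, value 28+20=48
- D+F: volume 4+7=11, value 19+28=47
- A+D: volume 8+4=12, value 28+19=47
- D+E: volume 4+3=7, value 19+20=39
Best: $48.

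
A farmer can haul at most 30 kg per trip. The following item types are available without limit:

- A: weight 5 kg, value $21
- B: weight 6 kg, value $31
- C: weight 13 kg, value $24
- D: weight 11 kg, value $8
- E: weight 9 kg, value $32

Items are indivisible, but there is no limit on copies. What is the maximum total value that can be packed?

Best value-per-unit is B at 31/6, and filling with it alone uses weight 5×6=30. No mix of the others beats 5×31 = 155.

$155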